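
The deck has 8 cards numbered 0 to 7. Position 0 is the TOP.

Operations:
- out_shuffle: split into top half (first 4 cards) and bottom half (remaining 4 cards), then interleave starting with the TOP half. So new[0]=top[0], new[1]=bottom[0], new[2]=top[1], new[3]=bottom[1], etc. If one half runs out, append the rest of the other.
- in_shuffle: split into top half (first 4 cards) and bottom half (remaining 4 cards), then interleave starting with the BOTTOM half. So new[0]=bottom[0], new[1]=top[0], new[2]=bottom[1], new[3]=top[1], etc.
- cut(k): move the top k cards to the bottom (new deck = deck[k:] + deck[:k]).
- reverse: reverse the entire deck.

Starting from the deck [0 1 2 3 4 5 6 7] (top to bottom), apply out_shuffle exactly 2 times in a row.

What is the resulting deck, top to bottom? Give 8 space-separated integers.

After op 1 (out_shuffle): [0 4 1 5 2 6 3 7]
After op 2 (out_shuffle): [0 2 4 6 1 3 5 7]

Answer: 0 2 4 6 1 3 5 7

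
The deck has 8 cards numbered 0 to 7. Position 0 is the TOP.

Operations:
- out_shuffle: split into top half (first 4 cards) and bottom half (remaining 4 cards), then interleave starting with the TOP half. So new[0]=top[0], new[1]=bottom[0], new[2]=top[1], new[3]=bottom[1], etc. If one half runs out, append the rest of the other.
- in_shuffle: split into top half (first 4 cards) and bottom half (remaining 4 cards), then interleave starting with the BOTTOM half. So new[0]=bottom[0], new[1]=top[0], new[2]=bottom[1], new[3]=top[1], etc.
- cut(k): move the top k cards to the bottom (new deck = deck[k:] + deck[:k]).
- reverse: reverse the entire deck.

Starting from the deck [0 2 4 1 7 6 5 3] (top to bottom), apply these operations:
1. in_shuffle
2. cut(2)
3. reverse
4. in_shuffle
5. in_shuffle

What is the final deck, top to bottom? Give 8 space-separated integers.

Answer: 2 4 1 0 6 5 3 7

Derivation:
After op 1 (in_shuffle): [7 0 6 2 5 4 3 1]
After op 2 (cut(2)): [6 2 5 4 3 1 7 0]
After op 3 (reverse): [0 7 1 3 4 5 2 6]
After op 4 (in_shuffle): [4 0 5 7 2 1 6 3]
After op 5 (in_shuffle): [2 4 1 0 6 5 3 7]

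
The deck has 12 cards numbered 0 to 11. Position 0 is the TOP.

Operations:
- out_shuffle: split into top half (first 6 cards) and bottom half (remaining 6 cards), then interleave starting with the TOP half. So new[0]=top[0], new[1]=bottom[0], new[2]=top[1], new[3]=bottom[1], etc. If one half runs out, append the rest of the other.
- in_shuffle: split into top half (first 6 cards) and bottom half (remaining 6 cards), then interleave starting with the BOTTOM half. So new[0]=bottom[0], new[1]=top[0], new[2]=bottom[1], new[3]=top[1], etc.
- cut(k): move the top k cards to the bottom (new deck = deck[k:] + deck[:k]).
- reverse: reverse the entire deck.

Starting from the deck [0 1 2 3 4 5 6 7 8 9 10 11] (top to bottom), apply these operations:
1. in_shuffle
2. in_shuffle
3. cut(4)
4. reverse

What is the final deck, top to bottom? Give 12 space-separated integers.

After op 1 (in_shuffle): [6 0 7 1 8 2 9 3 10 4 11 5]
After op 2 (in_shuffle): [9 6 3 0 10 7 4 1 11 8 5 2]
After op 3 (cut(4)): [10 7 4 1 11 8 5 2 9 6 3 0]
After op 4 (reverse): [0 3 6 9 2 5 8 11 1 4 7 10]

Answer: 0 3 6 9 2 5 8 11 1 4 7 10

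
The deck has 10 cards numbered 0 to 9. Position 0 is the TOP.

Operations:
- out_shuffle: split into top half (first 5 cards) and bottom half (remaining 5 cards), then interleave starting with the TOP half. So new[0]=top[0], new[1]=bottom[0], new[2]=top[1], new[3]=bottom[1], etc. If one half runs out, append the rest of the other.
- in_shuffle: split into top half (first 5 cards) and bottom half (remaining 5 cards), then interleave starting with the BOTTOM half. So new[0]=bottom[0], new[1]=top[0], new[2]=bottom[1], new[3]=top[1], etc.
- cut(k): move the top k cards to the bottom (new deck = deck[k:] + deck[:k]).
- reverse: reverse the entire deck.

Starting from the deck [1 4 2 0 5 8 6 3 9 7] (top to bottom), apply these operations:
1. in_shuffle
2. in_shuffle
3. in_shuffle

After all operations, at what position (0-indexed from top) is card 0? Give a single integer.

After op 1 (in_shuffle): [8 1 6 4 3 2 9 0 7 5]
After op 2 (in_shuffle): [2 8 9 1 0 6 7 4 5 3]
After op 3 (in_shuffle): [6 2 7 8 4 9 5 1 3 0]
Card 0 is at position 9.

Answer: 9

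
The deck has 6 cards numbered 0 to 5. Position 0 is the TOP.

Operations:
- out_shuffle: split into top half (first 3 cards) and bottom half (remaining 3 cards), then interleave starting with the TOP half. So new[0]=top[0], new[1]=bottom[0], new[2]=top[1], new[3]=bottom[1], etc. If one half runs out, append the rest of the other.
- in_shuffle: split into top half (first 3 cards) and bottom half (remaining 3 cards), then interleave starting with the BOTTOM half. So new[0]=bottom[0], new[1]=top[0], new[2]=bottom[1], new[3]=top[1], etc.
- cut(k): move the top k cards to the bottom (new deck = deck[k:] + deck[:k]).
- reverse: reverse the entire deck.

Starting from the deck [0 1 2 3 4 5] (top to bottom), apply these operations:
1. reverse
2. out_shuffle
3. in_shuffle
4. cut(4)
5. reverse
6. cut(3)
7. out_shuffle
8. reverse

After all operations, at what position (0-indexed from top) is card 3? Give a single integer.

After op 1 (reverse): [5 4 3 2 1 0]
After op 2 (out_shuffle): [5 2 4 1 3 0]
After op 3 (in_shuffle): [1 5 3 2 0 4]
After op 4 (cut(4)): [0 4 1 5 3 2]
After op 5 (reverse): [2 3 5 1 4 0]
After op 6 (cut(3)): [1 4 0 2 3 5]
After op 7 (out_shuffle): [1 2 4 3 0 5]
After op 8 (reverse): [5 0 3 4 2 1]
Card 3 is at position 2.

Answer: 2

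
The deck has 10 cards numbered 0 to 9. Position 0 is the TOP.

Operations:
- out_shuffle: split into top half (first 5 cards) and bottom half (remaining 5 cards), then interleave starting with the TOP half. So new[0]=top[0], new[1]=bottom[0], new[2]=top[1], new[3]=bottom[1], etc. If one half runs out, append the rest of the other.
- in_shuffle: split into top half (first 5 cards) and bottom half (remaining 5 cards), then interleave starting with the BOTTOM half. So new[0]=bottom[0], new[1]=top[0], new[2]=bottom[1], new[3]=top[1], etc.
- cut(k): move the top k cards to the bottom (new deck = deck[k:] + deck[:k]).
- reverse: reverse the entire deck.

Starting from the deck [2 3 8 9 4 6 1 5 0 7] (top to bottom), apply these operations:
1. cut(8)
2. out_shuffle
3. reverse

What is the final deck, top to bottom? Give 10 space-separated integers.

After op 1 (cut(8)): [0 7 2 3 8 9 4 6 1 5]
After op 2 (out_shuffle): [0 9 7 4 2 6 3 1 8 5]
After op 3 (reverse): [5 8 1 3 6 2 4 7 9 0]

Answer: 5 8 1 3 6 2 4 7 9 0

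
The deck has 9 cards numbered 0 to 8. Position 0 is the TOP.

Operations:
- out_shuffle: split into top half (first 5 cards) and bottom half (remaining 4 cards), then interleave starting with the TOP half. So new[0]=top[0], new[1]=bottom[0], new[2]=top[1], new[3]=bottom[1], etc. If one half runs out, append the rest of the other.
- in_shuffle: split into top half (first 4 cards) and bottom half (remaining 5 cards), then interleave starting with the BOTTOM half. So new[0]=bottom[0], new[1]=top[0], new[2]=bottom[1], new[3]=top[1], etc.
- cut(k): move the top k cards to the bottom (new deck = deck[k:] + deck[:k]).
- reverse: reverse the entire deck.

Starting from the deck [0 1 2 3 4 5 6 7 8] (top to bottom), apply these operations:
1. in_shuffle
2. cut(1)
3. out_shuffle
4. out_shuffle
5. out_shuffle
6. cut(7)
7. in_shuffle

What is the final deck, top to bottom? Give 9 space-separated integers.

Answer: 8 1 3 5 7 0 2 4 6

Derivation:
After op 1 (in_shuffle): [4 0 5 1 6 2 7 3 8]
After op 2 (cut(1)): [0 5 1 6 2 7 3 8 4]
After op 3 (out_shuffle): [0 7 5 3 1 8 6 4 2]
After op 4 (out_shuffle): [0 8 7 6 5 4 3 2 1]
After op 5 (out_shuffle): [0 4 8 3 7 2 6 1 5]
After op 6 (cut(7)): [1 5 0 4 8 3 7 2 6]
After op 7 (in_shuffle): [8 1 3 5 7 0 2 4 6]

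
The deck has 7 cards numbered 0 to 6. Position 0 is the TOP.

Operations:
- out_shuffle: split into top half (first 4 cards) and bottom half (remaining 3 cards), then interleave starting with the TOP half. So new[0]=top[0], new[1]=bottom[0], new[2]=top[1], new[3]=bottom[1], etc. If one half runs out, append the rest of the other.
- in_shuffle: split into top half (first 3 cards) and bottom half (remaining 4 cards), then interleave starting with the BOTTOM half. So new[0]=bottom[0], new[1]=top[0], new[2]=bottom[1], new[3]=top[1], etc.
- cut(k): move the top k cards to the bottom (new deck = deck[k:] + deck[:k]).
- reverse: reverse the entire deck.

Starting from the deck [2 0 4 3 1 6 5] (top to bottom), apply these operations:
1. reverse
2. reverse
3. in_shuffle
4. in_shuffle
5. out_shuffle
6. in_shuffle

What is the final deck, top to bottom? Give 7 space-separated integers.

Answer: 1 0 6 4 5 3 2

Derivation:
After op 1 (reverse): [5 6 1 3 4 0 2]
After op 2 (reverse): [2 0 4 3 1 6 5]
After op 3 (in_shuffle): [3 2 1 0 6 4 5]
After op 4 (in_shuffle): [0 3 6 2 4 1 5]
After op 5 (out_shuffle): [0 4 3 1 6 5 2]
After op 6 (in_shuffle): [1 0 6 4 5 3 2]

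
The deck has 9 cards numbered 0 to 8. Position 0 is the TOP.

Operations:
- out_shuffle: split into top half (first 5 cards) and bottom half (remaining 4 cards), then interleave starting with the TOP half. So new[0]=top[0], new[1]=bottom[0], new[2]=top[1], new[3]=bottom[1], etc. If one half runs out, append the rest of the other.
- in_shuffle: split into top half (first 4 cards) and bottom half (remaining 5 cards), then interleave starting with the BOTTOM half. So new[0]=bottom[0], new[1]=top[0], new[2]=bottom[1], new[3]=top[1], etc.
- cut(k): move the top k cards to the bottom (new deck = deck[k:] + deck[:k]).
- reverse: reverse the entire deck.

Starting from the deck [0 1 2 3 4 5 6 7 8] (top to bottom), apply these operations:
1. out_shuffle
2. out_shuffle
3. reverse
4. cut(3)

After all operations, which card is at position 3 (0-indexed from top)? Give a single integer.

After op 1 (out_shuffle): [0 5 1 6 2 7 3 8 4]
After op 2 (out_shuffle): [0 7 5 3 1 8 6 4 2]
After op 3 (reverse): [2 4 6 8 1 3 5 7 0]
After op 4 (cut(3)): [8 1 3 5 7 0 2 4 6]
Position 3: card 5.

Answer: 5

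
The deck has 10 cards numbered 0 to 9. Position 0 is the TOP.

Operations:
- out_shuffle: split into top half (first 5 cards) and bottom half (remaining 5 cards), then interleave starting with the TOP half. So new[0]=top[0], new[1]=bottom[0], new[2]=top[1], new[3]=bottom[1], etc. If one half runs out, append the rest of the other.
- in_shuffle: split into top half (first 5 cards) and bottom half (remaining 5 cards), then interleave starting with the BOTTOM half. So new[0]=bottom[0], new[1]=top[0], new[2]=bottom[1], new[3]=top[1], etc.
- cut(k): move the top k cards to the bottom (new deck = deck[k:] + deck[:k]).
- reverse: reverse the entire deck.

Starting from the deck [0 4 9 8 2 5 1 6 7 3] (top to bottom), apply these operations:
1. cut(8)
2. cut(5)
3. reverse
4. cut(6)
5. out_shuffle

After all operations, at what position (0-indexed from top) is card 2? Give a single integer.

Answer: 4

Derivation:
After op 1 (cut(8)): [7 3 0 4 9 8 2 5 1 6]
After op 2 (cut(5)): [8 2 5 1 6 7 3 0 4 9]
After op 3 (reverse): [9 4 0 3 7 6 1 5 2 8]
After op 4 (cut(6)): [1 5 2 8 9 4 0 3 7 6]
After op 5 (out_shuffle): [1 4 5 0 2 3 8 7 9 6]
Card 2 is at position 4.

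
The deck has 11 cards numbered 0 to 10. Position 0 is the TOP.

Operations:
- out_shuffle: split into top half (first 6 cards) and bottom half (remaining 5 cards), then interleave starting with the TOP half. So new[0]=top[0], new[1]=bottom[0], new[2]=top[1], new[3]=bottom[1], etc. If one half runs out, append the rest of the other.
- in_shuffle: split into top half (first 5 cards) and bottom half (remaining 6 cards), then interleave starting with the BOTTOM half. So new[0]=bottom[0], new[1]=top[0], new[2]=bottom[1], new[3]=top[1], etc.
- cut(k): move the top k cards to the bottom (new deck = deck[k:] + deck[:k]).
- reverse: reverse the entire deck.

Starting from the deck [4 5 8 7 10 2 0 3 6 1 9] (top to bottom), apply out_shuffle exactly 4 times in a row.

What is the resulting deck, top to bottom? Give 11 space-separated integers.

Answer: 4 1 3 2 7 5 9 6 0 10 8

Derivation:
After op 1 (out_shuffle): [4 0 5 3 8 6 7 1 10 9 2]
After op 2 (out_shuffle): [4 7 0 1 5 10 3 9 8 2 6]
After op 3 (out_shuffle): [4 3 7 9 0 8 1 2 5 6 10]
After op 4 (out_shuffle): [4 1 3 2 7 5 9 6 0 10 8]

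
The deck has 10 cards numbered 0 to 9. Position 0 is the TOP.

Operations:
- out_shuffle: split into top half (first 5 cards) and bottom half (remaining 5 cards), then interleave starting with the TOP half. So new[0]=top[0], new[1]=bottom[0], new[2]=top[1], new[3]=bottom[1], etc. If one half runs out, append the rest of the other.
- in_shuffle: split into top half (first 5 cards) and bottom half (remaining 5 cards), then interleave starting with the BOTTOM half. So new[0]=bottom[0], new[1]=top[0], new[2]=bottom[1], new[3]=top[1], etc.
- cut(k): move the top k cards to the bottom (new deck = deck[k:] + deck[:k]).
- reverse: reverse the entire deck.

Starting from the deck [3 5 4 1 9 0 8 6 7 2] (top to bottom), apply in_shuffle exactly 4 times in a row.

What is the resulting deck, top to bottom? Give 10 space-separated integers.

After op 1 (in_shuffle): [0 3 8 5 6 4 7 1 2 9]
After op 2 (in_shuffle): [4 0 7 3 1 8 2 5 9 6]
After op 3 (in_shuffle): [8 4 2 0 5 7 9 3 6 1]
After op 4 (in_shuffle): [7 8 9 4 3 2 6 0 1 5]

Answer: 7 8 9 4 3 2 6 0 1 5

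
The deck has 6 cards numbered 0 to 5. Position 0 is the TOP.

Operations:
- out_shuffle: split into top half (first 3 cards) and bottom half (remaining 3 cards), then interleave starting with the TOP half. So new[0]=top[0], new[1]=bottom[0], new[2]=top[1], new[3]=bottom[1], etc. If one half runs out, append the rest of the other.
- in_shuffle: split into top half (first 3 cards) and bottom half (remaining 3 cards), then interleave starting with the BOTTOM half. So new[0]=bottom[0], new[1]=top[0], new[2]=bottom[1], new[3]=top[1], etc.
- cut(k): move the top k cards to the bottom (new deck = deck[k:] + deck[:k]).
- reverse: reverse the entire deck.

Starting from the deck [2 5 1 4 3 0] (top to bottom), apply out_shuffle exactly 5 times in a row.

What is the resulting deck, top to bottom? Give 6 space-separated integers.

Answer: 2 4 5 3 1 0

Derivation:
After op 1 (out_shuffle): [2 4 5 3 1 0]
After op 2 (out_shuffle): [2 3 4 1 5 0]
After op 3 (out_shuffle): [2 1 3 5 4 0]
After op 4 (out_shuffle): [2 5 1 4 3 0]
After op 5 (out_shuffle): [2 4 5 3 1 0]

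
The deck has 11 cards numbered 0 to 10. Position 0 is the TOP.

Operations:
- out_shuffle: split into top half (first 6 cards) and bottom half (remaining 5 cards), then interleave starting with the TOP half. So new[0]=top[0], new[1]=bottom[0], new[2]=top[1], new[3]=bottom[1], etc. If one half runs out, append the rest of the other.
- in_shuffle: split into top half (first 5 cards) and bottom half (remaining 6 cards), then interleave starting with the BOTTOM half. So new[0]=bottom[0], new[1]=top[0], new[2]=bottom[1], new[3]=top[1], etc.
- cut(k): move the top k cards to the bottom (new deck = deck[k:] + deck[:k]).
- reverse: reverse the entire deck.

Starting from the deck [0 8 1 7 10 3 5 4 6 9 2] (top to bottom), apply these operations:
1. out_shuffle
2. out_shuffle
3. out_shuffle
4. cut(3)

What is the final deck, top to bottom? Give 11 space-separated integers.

After op 1 (out_shuffle): [0 5 8 4 1 6 7 9 10 2 3]
After op 2 (out_shuffle): [0 7 5 9 8 10 4 2 1 3 6]
After op 3 (out_shuffle): [0 4 7 2 5 1 9 3 8 6 10]
After op 4 (cut(3)): [2 5 1 9 3 8 6 10 0 4 7]

Answer: 2 5 1 9 3 8 6 10 0 4 7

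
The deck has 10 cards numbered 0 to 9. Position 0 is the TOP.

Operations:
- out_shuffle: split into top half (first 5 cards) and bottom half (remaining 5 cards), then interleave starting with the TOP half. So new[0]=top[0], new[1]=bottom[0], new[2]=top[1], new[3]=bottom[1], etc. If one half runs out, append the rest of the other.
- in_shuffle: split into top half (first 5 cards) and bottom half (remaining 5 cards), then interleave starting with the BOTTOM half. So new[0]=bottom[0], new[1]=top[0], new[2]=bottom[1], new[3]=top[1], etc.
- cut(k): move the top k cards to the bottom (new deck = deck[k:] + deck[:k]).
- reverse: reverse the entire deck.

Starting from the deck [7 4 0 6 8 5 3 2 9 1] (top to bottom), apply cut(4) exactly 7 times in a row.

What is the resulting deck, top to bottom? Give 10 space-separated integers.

After op 1 (cut(4)): [8 5 3 2 9 1 7 4 0 6]
After op 2 (cut(4)): [9 1 7 4 0 6 8 5 3 2]
After op 3 (cut(4)): [0 6 8 5 3 2 9 1 7 4]
After op 4 (cut(4)): [3 2 9 1 7 4 0 6 8 5]
After op 5 (cut(4)): [7 4 0 6 8 5 3 2 9 1]
After op 6 (cut(4)): [8 5 3 2 9 1 7 4 0 6]
After op 7 (cut(4)): [9 1 7 4 0 6 8 5 3 2]

Answer: 9 1 7 4 0 6 8 5 3 2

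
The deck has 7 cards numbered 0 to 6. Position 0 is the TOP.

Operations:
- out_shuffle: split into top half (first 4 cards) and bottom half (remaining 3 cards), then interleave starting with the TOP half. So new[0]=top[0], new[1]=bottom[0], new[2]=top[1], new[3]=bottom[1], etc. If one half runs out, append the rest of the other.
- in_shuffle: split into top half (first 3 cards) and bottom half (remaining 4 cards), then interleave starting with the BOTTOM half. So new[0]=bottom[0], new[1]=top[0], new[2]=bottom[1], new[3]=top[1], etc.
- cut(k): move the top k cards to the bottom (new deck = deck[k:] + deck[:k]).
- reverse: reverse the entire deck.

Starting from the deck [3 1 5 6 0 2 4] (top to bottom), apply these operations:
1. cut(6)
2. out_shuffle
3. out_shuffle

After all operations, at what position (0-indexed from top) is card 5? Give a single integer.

Answer: 5

Derivation:
After op 1 (cut(6)): [4 3 1 5 6 0 2]
After op 2 (out_shuffle): [4 6 3 0 1 2 5]
After op 3 (out_shuffle): [4 1 6 2 3 5 0]
Card 5 is at position 5.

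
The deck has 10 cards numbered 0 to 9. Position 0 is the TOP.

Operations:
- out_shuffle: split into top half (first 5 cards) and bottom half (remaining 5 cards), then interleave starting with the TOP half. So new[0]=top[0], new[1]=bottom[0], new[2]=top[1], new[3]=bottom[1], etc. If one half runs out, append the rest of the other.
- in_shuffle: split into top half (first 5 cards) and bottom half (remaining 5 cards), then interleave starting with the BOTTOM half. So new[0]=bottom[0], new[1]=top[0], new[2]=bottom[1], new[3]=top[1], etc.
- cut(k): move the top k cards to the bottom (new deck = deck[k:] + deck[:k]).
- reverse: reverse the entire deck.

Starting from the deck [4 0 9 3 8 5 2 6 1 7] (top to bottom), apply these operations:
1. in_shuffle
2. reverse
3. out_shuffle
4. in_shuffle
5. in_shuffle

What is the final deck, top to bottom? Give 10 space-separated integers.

Answer: 7 2 9 8 0 1 5 6 3 4

Derivation:
After op 1 (in_shuffle): [5 4 2 0 6 9 1 3 7 8]
After op 2 (reverse): [8 7 3 1 9 6 0 2 4 5]
After op 3 (out_shuffle): [8 6 7 0 3 2 1 4 9 5]
After op 4 (in_shuffle): [2 8 1 6 4 7 9 0 5 3]
After op 5 (in_shuffle): [7 2 9 8 0 1 5 6 3 4]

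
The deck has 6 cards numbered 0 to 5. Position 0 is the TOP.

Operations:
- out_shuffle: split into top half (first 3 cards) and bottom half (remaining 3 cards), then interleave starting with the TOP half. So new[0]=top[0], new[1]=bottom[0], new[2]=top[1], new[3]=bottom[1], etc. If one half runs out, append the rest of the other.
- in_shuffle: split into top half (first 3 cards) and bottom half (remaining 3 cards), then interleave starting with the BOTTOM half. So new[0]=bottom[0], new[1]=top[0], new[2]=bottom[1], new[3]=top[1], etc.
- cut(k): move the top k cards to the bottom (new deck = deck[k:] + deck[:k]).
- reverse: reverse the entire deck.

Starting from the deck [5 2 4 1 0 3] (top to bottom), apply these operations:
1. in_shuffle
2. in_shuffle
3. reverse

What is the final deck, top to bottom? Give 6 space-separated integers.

Answer: 0 4 5 3 1 2

Derivation:
After op 1 (in_shuffle): [1 5 0 2 3 4]
After op 2 (in_shuffle): [2 1 3 5 4 0]
After op 3 (reverse): [0 4 5 3 1 2]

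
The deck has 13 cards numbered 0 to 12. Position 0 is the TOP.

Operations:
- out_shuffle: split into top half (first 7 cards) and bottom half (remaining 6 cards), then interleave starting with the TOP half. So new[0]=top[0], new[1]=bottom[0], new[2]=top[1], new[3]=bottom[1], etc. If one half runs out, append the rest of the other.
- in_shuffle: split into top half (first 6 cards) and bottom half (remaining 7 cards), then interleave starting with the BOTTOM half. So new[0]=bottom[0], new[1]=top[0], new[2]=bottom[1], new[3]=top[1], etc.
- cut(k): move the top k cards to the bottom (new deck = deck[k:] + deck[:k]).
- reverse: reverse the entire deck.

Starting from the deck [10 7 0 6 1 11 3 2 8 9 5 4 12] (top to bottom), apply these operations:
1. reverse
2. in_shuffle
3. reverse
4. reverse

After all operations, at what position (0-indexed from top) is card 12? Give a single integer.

After op 1 (reverse): [12 4 5 9 8 2 3 11 1 6 0 7 10]
After op 2 (in_shuffle): [3 12 11 4 1 5 6 9 0 8 7 2 10]
After op 3 (reverse): [10 2 7 8 0 9 6 5 1 4 11 12 3]
After op 4 (reverse): [3 12 11 4 1 5 6 9 0 8 7 2 10]
Card 12 is at position 1.

Answer: 1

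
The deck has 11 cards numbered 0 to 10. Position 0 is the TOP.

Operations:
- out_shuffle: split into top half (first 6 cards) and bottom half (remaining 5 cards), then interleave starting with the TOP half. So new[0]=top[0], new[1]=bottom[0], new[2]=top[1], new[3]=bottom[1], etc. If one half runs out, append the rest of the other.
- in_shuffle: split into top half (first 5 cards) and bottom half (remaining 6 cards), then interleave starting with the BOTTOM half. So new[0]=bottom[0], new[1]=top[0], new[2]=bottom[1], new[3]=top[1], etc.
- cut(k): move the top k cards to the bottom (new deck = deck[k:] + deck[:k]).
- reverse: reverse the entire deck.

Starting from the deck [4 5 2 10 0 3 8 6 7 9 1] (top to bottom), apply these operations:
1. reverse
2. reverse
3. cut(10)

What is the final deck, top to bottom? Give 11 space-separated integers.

After op 1 (reverse): [1 9 7 6 8 3 0 10 2 5 4]
After op 2 (reverse): [4 5 2 10 0 3 8 6 7 9 1]
After op 3 (cut(10)): [1 4 5 2 10 0 3 8 6 7 9]

Answer: 1 4 5 2 10 0 3 8 6 7 9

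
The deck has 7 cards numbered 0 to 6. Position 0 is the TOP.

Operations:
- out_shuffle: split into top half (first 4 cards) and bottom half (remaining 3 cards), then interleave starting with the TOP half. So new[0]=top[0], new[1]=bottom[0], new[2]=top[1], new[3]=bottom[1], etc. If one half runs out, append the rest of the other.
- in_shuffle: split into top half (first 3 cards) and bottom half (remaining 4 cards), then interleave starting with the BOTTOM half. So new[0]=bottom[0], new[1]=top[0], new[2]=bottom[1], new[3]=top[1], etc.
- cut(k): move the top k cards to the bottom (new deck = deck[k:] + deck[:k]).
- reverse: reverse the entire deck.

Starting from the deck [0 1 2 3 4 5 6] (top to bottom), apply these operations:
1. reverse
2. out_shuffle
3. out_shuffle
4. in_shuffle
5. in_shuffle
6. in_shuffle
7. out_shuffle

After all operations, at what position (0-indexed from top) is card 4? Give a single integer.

Answer: 2

Derivation:
After op 1 (reverse): [6 5 4 3 2 1 0]
After op 2 (out_shuffle): [6 2 5 1 4 0 3]
After op 3 (out_shuffle): [6 4 2 0 5 3 1]
After op 4 (in_shuffle): [0 6 5 4 3 2 1]
After op 5 (in_shuffle): [4 0 3 6 2 5 1]
After op 6 (in_shuffle): [6 4 2 0 5 3 1]
After op 7 (out_shuffle): [6 5 4 3 2 1 0]
Card 4 is at position 2.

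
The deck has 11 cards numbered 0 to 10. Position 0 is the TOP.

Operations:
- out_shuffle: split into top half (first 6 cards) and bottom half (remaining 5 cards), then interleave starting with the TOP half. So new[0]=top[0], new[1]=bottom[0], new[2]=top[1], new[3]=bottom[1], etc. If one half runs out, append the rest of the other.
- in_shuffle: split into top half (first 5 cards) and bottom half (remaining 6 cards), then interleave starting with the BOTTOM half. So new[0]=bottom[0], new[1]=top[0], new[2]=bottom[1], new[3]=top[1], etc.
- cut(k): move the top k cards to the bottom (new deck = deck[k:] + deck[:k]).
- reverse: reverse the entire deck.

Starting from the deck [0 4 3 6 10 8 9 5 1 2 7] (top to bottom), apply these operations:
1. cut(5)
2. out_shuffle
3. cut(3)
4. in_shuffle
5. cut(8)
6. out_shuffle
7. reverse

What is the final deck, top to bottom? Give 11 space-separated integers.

Answer: 10 1 4 8 2 3 9 7 6 5 0

Derivation:
After op 1 (cut(5)): [8 9 5 1 2 7 0 4 3 6 10]
After op 2 (out_shuffle): [8 0 9 4 5 3 1 6 2 10 7]
After op 3 (cut(3)): [4 5 3 1 6 2 10 7 8 0 9]
After op 4 (in_shuffle): [2 4 10 5 7 3 8 1 0 6 9]
After op 5 (cut(8)): [0 6 9 2 4 10 5 7 3 8 1]
After op 6 (out_shuffle): [0 5 6 7 9 3 2 8 4 1 10]
After op 7 (reverse): [10 1 4 8 2 3 9 7 6 5 0]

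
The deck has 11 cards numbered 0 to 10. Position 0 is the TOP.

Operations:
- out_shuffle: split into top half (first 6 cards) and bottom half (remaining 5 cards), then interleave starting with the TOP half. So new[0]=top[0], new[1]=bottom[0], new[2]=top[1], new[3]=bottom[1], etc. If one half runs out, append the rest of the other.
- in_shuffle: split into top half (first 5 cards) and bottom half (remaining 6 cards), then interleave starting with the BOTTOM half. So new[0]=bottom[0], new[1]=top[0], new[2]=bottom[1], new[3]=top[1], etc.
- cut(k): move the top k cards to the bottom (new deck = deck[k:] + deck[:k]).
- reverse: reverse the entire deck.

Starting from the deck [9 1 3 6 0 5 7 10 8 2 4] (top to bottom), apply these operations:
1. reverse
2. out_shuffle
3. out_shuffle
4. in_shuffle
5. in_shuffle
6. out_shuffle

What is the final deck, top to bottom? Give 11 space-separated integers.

Answer: 0 5 7 10 8 2 4 9 1 3 6

Derivation:
After op 1 (reverse): [4 2 8 10 7 5 0 6 3 1 9]
After op 2 (out_shuffle): [4 0 2 6 8 3 10 1 7 9 5]
After op 3 (out_shuffle): [4 10 0 1 2 7 6 9 8 5 3]
After op 4 (in_shuffle): [7 4 6 10 9 0 8 1 5 2 3]
After op 5 (in_shuffle): [0 7 8 4 1 6 5 10 2 9 3]
After op 6 (out_shuffle): [0 5 7 10 8 2 4 9 1 3 6]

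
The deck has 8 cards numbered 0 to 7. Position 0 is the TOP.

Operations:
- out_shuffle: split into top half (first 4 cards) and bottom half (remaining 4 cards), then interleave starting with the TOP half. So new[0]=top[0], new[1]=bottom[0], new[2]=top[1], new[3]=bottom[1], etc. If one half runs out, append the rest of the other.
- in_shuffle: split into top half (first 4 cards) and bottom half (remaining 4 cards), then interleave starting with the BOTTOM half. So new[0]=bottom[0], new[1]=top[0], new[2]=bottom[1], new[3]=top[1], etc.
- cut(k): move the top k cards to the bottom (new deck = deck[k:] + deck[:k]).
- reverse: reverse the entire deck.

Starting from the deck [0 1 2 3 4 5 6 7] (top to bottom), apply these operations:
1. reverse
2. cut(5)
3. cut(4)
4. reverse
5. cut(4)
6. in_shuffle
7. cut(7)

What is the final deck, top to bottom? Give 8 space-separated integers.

After op 1 (reverse): [7 6 5 4 3 2 1 0]
After op 2 (cut(5)): [2 1 0 7 6 5 4 3]
After op 3 (cut(4)): [6 5 4 3 2 1 0 7]
After op 4 (reverse): [7 0 1 2 3 4 5 6]
After op 5 (cut(4)): [3 4 5 6 7 0 1 2]
After op 6 (in_shuffle): [7 3 0 4 1 5 2 6]
After op 7 (cut(7)): [6 7 3 0 4 1 5 2]

Answer: 6 7 3 0 4 1 5 2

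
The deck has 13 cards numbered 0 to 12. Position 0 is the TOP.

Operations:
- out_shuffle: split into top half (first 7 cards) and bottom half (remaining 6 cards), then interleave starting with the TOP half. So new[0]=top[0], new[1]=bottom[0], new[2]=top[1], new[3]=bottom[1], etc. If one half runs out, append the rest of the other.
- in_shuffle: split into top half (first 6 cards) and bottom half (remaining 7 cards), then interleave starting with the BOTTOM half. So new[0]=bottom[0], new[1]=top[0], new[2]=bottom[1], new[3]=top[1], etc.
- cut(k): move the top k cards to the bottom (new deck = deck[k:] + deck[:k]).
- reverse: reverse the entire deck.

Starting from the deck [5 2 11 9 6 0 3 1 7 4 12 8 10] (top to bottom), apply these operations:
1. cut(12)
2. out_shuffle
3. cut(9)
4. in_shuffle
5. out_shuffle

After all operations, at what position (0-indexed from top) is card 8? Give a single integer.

Answer: 10

Derivation:
After op 1 (cut(12)): [10 5 2 11 9 6 0 3 1 7 4 12 8]
After op 2 (out_shuffle): [10 3 5 1 2 7 11 4 9 12 6 8 0]
After op 3 (cut(9)): [12 6 8 0 10 3 5 1 2 7 11 4 9]
After op 4 (in_shuffle): [5 12 1 6 2 8 7 0 11 10 4 3 9]
After op 5 (out_shuffle): [5 0 12 11 1 10 6 4 2 3 8 9 7]
Card 8 is at position 10.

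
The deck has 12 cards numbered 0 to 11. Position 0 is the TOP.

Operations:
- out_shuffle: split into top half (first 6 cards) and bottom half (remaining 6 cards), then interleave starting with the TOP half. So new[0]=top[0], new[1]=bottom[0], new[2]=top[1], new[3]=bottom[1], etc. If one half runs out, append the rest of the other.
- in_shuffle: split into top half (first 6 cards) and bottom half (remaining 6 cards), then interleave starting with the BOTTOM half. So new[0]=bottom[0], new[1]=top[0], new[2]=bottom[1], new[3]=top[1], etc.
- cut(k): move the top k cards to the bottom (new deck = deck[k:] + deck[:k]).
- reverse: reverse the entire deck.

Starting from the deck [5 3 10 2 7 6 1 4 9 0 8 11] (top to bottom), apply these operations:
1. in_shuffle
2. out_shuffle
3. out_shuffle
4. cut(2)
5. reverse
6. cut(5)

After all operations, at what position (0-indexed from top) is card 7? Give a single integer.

Answer: 5

Derivation:
After op 1 (in_shuffle): [1 5 4 3 9 10 0 2 8 7 11 6]
After op 2 (out_shuffle): [1 0 5 2 4 8 3 7 9 11 10 6]
After op 3 (out_shuffle): [1 3 0 7 5 9 2 11 4 10 8 6]
After op 4 (cut(2)): [0 7 5 9 2 11 4 10 8 6 1 3]
After op 5 (reverse): [3 1 6 8 10 4 11 2 9 5 7 0]
After op 6 (cut(5)): [4 11 2 9 5 7 0 3 1 6 8 10]
Card 7 is at position 5.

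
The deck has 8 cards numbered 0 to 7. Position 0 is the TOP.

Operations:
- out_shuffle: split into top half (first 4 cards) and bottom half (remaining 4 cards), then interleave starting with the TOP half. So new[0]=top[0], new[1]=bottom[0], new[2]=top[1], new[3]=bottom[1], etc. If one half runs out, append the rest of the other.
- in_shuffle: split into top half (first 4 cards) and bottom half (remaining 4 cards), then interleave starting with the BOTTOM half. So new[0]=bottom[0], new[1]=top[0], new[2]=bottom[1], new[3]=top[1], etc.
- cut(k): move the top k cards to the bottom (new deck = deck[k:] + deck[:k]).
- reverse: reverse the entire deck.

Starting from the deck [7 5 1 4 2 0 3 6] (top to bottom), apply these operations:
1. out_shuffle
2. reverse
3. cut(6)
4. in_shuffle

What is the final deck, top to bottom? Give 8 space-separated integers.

Answer: 3 2 1 7 0 6 5 4

Derivation:
After op 1 (out_shuffle): [7 2 5 0 1 3 4 6]
After op 2 (reverse): [6 4 3 1 0 5 2 7]
After op 3 (cut(6)): [2 7 6 4 3 1 0 5]
After op 4 (in_shuffle): [3 2 1 7 0 6 5 4]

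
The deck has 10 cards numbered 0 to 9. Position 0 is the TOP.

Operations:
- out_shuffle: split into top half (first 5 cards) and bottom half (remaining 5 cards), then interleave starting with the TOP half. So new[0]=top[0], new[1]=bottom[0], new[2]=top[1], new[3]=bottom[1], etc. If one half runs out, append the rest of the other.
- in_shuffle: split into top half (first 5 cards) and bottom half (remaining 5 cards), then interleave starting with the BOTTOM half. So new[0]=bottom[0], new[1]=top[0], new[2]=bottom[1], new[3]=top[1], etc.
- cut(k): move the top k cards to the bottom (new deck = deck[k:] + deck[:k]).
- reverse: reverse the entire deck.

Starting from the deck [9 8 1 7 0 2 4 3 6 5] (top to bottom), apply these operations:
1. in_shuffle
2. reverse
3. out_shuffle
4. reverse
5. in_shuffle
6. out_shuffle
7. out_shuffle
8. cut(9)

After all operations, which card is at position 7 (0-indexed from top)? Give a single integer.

After op 1 (in_shuffle): [2 9 4 8 3 1 6 7 5 0]
After op 2 (reverse): [0 5 7 6 1 3 8 4 9 2]
After op 3 (out_shuffle): [0 3 5 8 7 4 6 9 1 2]
After op 4 (reverse): [2 1 9 6 4 7 8 5 3 0]
After op 5 (in_shuffle): [7 2 8 1 5 9 3 6 0 4]
After op 6 (out_shuffle): [7 9 2 3 8 6 1 0 5 4]
After op 7 (out_shuffle): [7 6 9 1 2 0 3 5 8 4]
After op 8 (cut(9)): [4 7 6 9 1 2 0 3 5 8]
Position 7: card 3.

Answer: 3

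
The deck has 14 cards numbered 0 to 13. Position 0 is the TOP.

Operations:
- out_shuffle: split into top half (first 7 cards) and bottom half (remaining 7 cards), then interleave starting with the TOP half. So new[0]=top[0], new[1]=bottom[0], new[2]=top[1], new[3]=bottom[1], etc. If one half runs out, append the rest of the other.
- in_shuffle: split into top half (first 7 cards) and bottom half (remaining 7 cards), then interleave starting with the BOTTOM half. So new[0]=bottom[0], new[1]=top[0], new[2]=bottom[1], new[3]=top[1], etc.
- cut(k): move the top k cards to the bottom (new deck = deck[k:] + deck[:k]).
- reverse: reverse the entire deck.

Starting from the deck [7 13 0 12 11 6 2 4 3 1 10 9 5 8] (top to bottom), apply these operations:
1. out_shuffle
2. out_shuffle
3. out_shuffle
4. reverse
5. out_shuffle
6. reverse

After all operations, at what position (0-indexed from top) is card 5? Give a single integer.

Answer: 10

Derivation:
After op 1 (out_shuffle): [7 4 13 3 0 1 12 10 11 9 6 5 2 8]
After op 2 (out_shuffle): [7 10 4 11 13 9 3 6 0 5 1 2 12 8]
After op 3 (out_shuffle): [7 6 10 0 4 5 11 1 13 2 9 12 3 8]
After op 4 (reverse): [8 3 12 9 2 13 1 11 5 4 0 10 6 7]
After op 5 (out_shuffle): [8 11 3 5 12 4 9 0 2 10 13 6 1 7]
After op 6 (reverse): [7 1 6 13 10 2 0 9 4 12 5 3 11 8]
Card 5 is at position 10.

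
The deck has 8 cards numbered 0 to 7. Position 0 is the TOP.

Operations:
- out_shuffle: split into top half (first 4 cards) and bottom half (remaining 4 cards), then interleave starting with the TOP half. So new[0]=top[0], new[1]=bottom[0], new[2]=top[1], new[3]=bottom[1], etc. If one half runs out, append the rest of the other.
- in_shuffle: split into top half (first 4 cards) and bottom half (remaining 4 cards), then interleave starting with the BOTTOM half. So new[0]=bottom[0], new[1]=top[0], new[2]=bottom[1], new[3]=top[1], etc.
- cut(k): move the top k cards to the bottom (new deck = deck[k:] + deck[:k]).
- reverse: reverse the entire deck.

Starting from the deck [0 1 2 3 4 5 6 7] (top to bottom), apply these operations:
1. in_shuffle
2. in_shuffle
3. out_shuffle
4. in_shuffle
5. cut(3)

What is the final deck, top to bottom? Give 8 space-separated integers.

Answer: 7 0 4 1 5 2 6 3

Derivation:
After op 1 (in_shuffle): [4 0 5 1 6 2 7 3]
After op 2 (in_shuffle): [6 4 2 0 7 5 3 1]
After op 3 (out_shuffle): [6 7 4 5 2 3 0 1]
After op 4 (in_shuffle): [2 6 3 7 0 4 1 5]
After op 5 (cut(3)): [7 0 4 1 5 2 6 3]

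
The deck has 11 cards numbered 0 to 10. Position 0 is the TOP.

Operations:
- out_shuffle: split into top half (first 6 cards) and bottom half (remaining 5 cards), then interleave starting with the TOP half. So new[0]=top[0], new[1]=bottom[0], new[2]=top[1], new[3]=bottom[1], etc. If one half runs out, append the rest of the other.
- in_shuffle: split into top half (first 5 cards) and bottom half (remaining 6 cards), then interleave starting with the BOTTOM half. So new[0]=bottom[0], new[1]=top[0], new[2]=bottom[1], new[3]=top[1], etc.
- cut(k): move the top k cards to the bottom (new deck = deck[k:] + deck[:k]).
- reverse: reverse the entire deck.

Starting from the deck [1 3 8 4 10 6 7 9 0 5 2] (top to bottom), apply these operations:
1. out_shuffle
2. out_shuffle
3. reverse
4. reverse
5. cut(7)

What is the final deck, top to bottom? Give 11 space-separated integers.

Answer: 2 8 6 0 1 4 7 5 3 10 9

Derivation:
After op 1 (out_shuffle): [1 7 3 9 8 0 4 5 10 2 6]
After op 2 (out_shuffle): [1 4 7 5 3 10 9 2 8 6 0]
After op 3 (reverse): [0 6 8 2 9 10 3 5 7 4 1]
After op 4 (reverse): [1 4 7 5 3 10 9 2 8 6 0]
After op 5 (cut(7)): [2 8 6 0 1 4 7 5 3 10 9]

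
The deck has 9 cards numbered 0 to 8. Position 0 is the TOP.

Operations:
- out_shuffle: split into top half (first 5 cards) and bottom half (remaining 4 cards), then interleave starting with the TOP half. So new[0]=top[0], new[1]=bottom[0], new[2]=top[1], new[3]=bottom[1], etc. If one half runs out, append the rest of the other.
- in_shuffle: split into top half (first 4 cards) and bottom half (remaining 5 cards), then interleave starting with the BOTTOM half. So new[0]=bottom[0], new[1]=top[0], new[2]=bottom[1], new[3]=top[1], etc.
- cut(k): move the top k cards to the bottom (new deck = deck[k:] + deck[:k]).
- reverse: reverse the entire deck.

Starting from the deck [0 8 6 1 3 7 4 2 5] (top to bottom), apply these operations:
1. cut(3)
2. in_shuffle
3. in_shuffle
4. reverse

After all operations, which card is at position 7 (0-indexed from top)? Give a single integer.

After op 1 (cut(3)): [1 3 7 4 2 5 0 8 6]
After op 2 (in_shuffle): [2 1 5 3 0 7 8 4 6]
After op 3 (in_shuffle): [0 2 7 1 8 5 4 3 6]
After op 4 (reverse): [6 3 4 5 8 1 7 2 0]
Position 7: card 2.

Answer: 2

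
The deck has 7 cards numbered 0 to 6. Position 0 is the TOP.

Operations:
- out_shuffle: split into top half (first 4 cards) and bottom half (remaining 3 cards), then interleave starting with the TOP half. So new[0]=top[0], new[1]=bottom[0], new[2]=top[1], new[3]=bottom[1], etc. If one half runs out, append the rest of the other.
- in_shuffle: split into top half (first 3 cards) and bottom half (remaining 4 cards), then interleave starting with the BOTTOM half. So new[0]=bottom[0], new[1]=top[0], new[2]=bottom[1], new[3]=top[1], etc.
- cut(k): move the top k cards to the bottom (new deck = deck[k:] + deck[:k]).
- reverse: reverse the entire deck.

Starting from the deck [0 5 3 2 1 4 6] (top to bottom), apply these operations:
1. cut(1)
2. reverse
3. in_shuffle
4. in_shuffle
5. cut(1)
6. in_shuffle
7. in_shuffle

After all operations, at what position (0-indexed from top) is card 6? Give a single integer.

Answer: 6

Derivation:
After op 1 (cut(1)): [5 3 2 1 4 6 0]
After op 2 (reverse): [0 6 4 1 2 3 5]
After op 3 (in_shuffle): [1 0 2 6 3 4 5]
After op 4 (in_shuffle): [6 1 3 0 4 2 5]
After op 5 (cut(1)): [1 3 0 4 2 5 6]
After op 6 (in_shuffle): [4 1 2 3 5 0 6]
After op 7 (in_shuffle): [3 4 5 1 0 2 6]
Card 6 is at position 6.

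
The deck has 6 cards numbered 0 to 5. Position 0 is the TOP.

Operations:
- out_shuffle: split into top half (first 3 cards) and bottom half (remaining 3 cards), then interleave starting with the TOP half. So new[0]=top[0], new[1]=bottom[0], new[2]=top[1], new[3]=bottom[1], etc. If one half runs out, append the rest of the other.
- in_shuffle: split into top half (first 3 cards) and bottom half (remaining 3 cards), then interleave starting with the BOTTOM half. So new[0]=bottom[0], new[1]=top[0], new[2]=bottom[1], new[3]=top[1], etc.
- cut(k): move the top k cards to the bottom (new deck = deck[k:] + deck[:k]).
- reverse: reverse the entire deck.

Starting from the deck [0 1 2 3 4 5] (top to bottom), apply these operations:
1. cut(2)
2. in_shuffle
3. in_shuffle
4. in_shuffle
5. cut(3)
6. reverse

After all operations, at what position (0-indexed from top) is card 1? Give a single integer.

Answer: 3

Derivation:
After op 1 (cut(2)): [2 3 4 5 0 1]
After op 2 (in_shuffle): [5 2 0 3 1 4]
After op 3 (in_shuffle): [3 5 1 2 4 0]
After op 4 (in_shuffle): [2 3 4 5 0 1]
After op 5 (cut(3)): [5 0 1 2 3 4]
After op 6 (reverse): [4 3 2 1 0 5]
Card 1 is at position 3.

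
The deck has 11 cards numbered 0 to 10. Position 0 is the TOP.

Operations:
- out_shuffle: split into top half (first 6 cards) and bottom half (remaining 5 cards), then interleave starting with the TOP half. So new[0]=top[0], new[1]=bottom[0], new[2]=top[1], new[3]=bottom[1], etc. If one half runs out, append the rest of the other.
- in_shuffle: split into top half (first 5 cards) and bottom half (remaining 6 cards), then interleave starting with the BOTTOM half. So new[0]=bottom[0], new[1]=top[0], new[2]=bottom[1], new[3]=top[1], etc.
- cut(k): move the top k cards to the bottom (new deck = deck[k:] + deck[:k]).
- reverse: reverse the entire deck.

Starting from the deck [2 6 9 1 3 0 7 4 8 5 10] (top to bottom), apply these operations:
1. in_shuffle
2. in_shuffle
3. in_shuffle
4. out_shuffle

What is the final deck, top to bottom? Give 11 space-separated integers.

After op 1 (in_shuffle): [0 2 7 6 4 9 8 1 5 3 10]
After op 2 (in_shuffle): [9 0 8 2 1 7 5 6 3 4 10]
After op 3 (in_shuffle): [7 9 5 0 6 8 3 2 4 1 10]
After op 4 (out_shuffle): [7 3 9 2 5 4 0 1 6 10 8]

Answer: 7 3 9 2 5 4 0 1 6 10 8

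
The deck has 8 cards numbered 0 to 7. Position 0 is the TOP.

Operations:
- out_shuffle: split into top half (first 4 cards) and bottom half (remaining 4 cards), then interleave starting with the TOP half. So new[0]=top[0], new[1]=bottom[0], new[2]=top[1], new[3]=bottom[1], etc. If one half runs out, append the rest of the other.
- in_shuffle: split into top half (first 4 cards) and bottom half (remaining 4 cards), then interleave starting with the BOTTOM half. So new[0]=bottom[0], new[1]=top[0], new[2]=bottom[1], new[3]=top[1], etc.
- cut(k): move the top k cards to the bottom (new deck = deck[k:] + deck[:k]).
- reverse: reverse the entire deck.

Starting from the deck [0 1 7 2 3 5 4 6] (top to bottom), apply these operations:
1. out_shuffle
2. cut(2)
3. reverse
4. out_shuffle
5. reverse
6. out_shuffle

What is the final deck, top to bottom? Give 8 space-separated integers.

Answer: 1 7 2 0 5 4 6 3

Derivation:
After op 1 (out_shuffle): [0 3 1 5 7 4 2 6]
After op 2 (cut(2)): [1 5 7 4 2 6 0 3]
After op 3 (reverse): [3 0 6 2 4 7 5 1]
After op 4 (out_shuffle): [3 4 0 7 6 5 2 1]
After op 5 (reverse): [1 2 5 6 7 0 4 3]
After op 6 (out_shuffle): [1 7 2 0 5 4 6 3]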